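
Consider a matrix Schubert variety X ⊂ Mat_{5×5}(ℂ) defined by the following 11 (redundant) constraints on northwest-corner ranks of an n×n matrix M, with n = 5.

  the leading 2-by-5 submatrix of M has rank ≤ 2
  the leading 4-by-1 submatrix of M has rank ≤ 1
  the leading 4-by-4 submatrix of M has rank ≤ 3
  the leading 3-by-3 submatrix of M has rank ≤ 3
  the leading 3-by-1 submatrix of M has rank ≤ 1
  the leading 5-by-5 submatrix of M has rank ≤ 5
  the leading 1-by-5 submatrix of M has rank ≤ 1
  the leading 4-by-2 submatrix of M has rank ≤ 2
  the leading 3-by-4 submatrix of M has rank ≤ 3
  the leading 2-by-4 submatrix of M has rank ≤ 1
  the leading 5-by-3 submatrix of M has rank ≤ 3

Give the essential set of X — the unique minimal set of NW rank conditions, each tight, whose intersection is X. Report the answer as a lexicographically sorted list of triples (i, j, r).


Reconstructing r_w from the 11 given conditions:

  i=1: 1, 1, 1, 1, 1
  i=2: 1, 1, 1, 1, 2
  i=3: 1, 2, 2, 2, 3
  i=4: 1, 2, 3, 3, 4
  i=5: 1, 2, 3, 4, 5

so w = (1, 5, 2, 3, 4).

Fulton essential set (1 of the 3 Rothe cells):

[(2, 4, 1)]


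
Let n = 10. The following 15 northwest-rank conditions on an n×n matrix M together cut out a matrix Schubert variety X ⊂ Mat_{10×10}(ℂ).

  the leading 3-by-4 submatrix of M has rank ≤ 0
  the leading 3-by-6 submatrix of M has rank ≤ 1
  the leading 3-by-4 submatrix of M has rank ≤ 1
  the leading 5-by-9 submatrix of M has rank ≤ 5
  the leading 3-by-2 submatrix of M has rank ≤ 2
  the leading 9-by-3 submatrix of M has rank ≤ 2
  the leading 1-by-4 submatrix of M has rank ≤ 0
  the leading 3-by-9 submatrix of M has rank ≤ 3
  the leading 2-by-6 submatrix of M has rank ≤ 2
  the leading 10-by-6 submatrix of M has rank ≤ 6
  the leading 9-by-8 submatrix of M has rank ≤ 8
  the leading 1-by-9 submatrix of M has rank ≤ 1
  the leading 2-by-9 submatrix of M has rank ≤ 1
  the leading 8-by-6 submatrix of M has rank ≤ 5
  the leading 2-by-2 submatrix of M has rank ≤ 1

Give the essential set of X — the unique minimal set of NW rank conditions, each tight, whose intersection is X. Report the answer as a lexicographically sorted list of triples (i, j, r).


Reconstructing r_w from the 15 given conditions:

  0, 0, 0, 0, 1, 1, 1, 1, 1, 1
  0, 0, 0, 0, 1, 1, 1, 1, 1, 2
  0, 0, 0, 0, 1, 1, 2, 2, 2, 3
  1, 1, 1, 1, 2, 2, 3, 3, 3, 4
  1, 2, 2, 2, 3, 3, 4, 4, 4, 5
  1, 2, 2, 3, 4, 4, 5, 5, 5, 6
  1, 2, 2, 3, 4, 5, 6, 6, 6, 7
  1, 2, 2, 3, 4, 5, 6, 7, 7, 8
  1, 2, 2, 3, 4, 5, 6, 7, 8, 9
  1, 2, 3, 4, 5, 6, 7, 8, 9, 10

so w = (5, 10, 7, 1, 2, 4, 6, 8, 9, 3).

|D(w)|=21, |Ess(w)|=4:

[(2, 9, 1), (3, 4, 0), (3, 6, 1), (9, 3, 2)]


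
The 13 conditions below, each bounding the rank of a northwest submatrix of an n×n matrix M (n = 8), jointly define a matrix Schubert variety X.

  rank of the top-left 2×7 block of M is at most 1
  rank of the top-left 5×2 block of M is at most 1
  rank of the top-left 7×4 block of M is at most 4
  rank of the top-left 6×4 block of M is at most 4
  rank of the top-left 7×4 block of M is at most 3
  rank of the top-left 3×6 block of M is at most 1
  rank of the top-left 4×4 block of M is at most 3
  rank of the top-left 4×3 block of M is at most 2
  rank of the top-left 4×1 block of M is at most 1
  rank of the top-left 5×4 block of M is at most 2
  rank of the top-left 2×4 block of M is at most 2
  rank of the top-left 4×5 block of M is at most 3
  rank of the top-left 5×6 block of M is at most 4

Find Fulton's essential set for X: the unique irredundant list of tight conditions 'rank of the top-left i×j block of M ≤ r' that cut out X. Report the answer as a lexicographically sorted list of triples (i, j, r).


Recovering R(i,j) via the rank-extension bound from the 13 conditions:

  1, 1, 1, 1, 1, 1, 1, 1
  1, 1, 1, 1, 1, 1, 1, 2
  1, 1, 1, 1, 1, 1, 2, 3
  1, 1, 2, 2, 2, 2, 3, 4
  1, 1, 2, 2, 3, 3, 4, 5
  1, 2, 3, 3, 4, 4, 5, 6
  1, 2, 3, 3, 4, 5, 6, 7
  1, 2, 3, 4, 5, 6, 7, 8

so w = (1, 8, 7, 3, 5, 2, 6, 4).

D(w) has 15 cells with 5 SE-corners; essential set:

[(2, 7, 1), (3, 6, 1), (5, 2, 1), (5, 4, 2), (7, 4, 3)]


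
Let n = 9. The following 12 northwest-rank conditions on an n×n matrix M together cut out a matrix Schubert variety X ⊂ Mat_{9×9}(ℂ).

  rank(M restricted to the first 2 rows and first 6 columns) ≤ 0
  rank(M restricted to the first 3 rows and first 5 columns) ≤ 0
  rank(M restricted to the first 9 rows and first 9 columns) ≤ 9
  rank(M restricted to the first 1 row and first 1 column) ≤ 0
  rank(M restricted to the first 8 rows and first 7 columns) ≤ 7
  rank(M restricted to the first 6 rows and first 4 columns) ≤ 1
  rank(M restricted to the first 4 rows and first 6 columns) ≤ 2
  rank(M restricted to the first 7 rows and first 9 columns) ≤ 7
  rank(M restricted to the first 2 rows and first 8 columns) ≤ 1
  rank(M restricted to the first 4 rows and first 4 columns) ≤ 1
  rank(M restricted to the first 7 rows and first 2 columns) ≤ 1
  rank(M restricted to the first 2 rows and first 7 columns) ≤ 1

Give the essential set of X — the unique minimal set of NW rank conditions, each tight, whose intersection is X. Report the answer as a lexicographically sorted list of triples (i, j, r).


Rank table r_w(9×9) implied by the 12 constraints:

  0 | 0 | 0 | 0 | 0 | 0 | 1 | 1 | 1
  0 | 0 | 0 | 0 | 0 | 0 | 1 | 1 | 2
  0 | 0 | 0 | 0 | 0 | 1 | 2 | 2 | 3
  1 | 1 | 1 | 1 | 1 | 2 | 3 | 3 | 4
  1 | 1 | 1 | 1 | 2 | 3 | 4 | 4 | 5
  1 | 1 | 1 | 1 | 2 | 3 | 4 | 5 | 6
  1 | 1 | 2 | 2 | 3 | 4 | 5 | 6 | 7
  1 | 2 | 3 | 3 | 4 | 5 | 6 | 7 | 8
  1 | 2 | 3 | 4 | 5 | 6 | 7 | 8 | 9

so w = (7, 9, 6, 1, 5, 8, 3, 2, 4).

Fulton essential set (5 of the 25 Rothe cells):

[(2, 6, 0), (2, 8, 1), (3, 5, 0), (6, 4, 1), (7, 2, 1)]


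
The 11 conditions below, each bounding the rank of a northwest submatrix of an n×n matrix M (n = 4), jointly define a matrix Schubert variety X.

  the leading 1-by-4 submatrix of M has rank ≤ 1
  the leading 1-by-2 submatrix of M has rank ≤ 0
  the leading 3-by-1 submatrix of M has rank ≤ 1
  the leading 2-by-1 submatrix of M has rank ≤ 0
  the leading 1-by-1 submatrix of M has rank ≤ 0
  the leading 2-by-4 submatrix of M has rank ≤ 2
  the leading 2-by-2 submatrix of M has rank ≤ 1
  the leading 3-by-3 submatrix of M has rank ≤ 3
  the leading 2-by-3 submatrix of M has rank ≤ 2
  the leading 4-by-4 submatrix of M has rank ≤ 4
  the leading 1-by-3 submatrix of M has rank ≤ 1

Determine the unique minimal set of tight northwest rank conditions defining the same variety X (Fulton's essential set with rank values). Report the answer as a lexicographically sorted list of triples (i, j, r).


Rank table r_w(4×4) implied by the 11 constraints:

  i=1: 0 | 0 | 1 | 1
  i=2: 0 | 1 | 2 | 2
  i=3: 1 | 2 | 3 | 3
  i=4: 1 | 2 | 3 | 4

hence w(1..4) = (3, 2, 1, 4).

Rothe diagram D(w) (3 cells), 2 SE-corners (essential conditions):

[(1, 2, 0), (2, 1, 0)]


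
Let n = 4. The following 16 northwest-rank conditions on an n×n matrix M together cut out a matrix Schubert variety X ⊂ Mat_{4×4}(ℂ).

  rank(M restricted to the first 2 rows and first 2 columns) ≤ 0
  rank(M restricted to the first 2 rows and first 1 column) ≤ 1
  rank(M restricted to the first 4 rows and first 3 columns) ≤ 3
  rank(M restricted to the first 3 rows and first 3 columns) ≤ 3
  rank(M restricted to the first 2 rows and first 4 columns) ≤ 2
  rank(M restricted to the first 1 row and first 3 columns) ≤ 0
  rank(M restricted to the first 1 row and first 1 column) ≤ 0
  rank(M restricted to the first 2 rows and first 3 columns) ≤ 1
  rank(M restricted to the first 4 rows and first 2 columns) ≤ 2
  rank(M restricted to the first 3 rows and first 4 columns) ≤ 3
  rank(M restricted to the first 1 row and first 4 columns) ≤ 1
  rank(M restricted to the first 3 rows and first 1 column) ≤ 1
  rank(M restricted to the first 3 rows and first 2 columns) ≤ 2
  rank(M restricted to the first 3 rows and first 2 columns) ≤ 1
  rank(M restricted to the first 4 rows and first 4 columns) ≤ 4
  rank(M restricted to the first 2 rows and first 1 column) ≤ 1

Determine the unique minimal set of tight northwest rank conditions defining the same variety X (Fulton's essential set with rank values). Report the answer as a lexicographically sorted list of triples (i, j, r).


Reconstructing r_w from the 16 given conditions:

  R[1]: 0 | 0 | 0 | 1
  R[2]: 0 | 0 | 1 | 2
  R[3]: 1 | 1 | 2 | 3
  R[4]: 1 | 2 | 3 | 4

reading off 1-entries of Δ²R: w = (4, 3, 1, 2).

2 SE-corners of the 5-cell Rothe diagram give Ess(w):

[(1, 3, 0), (2, 2, 0)]


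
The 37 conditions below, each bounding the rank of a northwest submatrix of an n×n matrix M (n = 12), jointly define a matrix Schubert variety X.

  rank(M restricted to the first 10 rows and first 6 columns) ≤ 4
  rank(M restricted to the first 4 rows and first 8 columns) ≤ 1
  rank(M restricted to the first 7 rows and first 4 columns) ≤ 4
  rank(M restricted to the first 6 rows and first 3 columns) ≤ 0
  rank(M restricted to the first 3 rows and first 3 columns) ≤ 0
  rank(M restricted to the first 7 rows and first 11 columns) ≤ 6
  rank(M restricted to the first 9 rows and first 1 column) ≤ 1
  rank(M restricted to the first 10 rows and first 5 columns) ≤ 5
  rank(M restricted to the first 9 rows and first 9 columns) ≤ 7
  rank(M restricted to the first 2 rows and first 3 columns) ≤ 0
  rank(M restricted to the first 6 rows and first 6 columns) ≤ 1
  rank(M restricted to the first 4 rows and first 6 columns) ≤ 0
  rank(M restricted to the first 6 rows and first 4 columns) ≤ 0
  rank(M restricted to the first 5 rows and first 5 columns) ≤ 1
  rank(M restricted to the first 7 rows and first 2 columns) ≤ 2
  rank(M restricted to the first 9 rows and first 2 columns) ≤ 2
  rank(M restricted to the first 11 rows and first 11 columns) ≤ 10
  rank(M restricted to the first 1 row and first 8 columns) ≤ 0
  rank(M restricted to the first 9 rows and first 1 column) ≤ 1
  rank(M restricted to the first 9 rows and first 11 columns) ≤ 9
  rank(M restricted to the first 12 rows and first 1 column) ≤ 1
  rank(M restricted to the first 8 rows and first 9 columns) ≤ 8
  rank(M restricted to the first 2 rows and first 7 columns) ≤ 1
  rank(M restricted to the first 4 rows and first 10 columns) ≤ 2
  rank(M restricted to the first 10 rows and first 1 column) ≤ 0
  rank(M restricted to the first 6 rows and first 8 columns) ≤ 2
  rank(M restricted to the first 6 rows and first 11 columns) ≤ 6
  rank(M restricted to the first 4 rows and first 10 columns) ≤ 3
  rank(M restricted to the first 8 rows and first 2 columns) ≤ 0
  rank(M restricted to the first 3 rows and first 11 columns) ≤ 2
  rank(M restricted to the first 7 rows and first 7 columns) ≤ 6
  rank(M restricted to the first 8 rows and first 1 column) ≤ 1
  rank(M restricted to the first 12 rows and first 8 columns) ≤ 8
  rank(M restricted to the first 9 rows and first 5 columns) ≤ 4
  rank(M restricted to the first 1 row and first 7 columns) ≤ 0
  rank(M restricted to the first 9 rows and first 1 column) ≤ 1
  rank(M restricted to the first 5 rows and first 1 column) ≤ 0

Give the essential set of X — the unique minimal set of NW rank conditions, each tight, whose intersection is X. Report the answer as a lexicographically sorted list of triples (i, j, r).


Computing R[i][j] = min implied NW-rank bound (n=12, 37 conditions):

  R[1]: 0  0  0  0  0  0  0  0  1  1  1  1
  R[2]: 0  0  0  0  0  0  1  1  2  2  2  2
  R[3]: 0  0  0  0  0  0  1  1  2  2  2  3
  R[4]: 0  0  0  0  0  0  1  1  2  2  3  4
  R[5]: 0  0  0  0  1  1  2  2  3  3  4  5
  R[6]: 0  0  0  0  1  1  2  2  3  4  5  6
  R[7]: 0  0  1  1  2  2  3  3  4  5  6  7
  R[8]: 0  0  1  2  3  3  4  4  5  6  7  8
  R[9]: 0  1  2  3  4  4  5  5  6  7  8  9
  R[10]: 0  1  2  3  4  4  5  6  7  8  9  10
  R[11]: 1  2  3  4  5  5  6  7  8  9  10  11
  R[12]: 1  2  3  4  5  6  7  8  9  10  11  12

second differences of R give the permutation w = (9, 7, 12, 11, 5, 10, 3, 4, 2, 8, 1, 6).

D(w) has 48 cells with 11 SE-corners; essential set:

[(1, 8, 0), (3, 11, 2), (4, 6, 0), (4, 8, 1), (4, 10, 2), (6, 4, 0), (6, 6, 1), (6, 8, 2), (8, 2, 0), (10, 1, 0), (10, 6, 4)]


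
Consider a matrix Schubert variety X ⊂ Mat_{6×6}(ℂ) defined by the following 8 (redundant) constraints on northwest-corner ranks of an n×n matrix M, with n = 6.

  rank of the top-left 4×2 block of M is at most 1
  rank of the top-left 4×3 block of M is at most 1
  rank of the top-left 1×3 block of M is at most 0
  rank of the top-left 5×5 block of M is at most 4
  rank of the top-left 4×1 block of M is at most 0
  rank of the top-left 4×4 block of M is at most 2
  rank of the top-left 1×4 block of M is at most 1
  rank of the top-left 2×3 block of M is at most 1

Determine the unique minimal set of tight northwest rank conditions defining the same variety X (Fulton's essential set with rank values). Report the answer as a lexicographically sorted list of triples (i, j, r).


Reconstructing r_w from the 8 given conditions:

  i=1: 0, 0, 0, 1, 1, 1
  i=2: 0, 1, 1, 2, 2, 2
  i=3: 0, 1, 1, 2, 3, 3
  i=4: 0, 1, 1, 2, 3, 4
  i=5: 1, 2, 2, 3, 4, 5
  i=6: 1, 2, 3, 4, 5, 6

so w = (4, 2, 5, 6, 1, 3).

Fulton essential set (3 of the 8 Rothe cells):

[(1, 3, 0), (4, 1, 0), (4, 3, 1)]


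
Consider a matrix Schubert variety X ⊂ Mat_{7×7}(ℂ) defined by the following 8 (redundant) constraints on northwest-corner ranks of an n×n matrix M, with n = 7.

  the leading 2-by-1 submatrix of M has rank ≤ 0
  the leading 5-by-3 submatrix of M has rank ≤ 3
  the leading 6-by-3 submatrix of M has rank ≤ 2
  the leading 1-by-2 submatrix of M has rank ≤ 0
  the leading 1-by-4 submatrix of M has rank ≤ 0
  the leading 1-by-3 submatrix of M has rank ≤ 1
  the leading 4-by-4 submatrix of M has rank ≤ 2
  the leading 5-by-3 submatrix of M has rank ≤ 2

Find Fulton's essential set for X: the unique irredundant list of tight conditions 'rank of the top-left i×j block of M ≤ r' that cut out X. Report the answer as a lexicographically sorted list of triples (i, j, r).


Recovering R(i,j) via the rank-extension bound from the 8 conditions:

  0 0 0 0 1 1 1
  0 1 1 1 2 2 2
  1 2 2 2 3 3 3
  1 2 2 2 3 4 4
  1 2 2 3 4 5 5
  1 2 2 3 4 5 6
  1 2 3 4 5 6 7

hence w(1..7) = (5, 2, 1, 6, 4, 7, 3).

Fulton essential set (4 of the 9 Rothe cells):

[(1, 4, 0), (2, 1, 0), (4, 4, 2), (6, 3, 2)]


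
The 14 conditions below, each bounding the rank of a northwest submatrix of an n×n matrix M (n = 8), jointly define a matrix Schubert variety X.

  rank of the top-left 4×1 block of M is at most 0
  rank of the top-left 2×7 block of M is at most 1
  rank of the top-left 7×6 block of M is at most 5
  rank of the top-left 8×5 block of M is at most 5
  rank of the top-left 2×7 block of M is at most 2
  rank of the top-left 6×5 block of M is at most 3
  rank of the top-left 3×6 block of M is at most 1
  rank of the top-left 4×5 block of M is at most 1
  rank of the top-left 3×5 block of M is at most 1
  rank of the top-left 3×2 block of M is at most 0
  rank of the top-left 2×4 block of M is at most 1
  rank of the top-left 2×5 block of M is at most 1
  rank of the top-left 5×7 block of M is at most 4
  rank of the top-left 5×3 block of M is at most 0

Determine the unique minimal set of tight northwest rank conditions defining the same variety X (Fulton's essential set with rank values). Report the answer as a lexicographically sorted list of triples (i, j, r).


Recovering R(i,j) via the rank-extension bound from the 14 conditions:

  row 1: 0 | 0 | 0 | 1 | 1 | 1 | 1 | 1
  row 2: 0 | 0 | 0 | 1 | 1 | 1 | 1 | 2
  row 3: 0 | 0 | 0 | 1 | 1 | 1 | 2 | 3
  row 4: 0 | 0 | 0 | 1 | 1 | 2 | 3 | 4
  row 5: 0 | 0 | 0 | 1 | 2 | 3 | 4 | 5
  row 6: 1 | 1 | 1 | 2 | 3 | 4 | 5 | 6
  row 7: 1 | 2 | 2 | 3 | 4 | 5 | 6 | 7
  row 8: 1 | 2 | 3 | 4 | 5 | 6 | 7 | 8

hence w(1..8) = (4, 8, 7, 6, 5, 1, 2, 3).

ℓ(w)=21; the 4 essential cells (i,j,r):

[(2, 7, 1), (3, 6, 1), (4, 5, 1), (5, 3, 0)]


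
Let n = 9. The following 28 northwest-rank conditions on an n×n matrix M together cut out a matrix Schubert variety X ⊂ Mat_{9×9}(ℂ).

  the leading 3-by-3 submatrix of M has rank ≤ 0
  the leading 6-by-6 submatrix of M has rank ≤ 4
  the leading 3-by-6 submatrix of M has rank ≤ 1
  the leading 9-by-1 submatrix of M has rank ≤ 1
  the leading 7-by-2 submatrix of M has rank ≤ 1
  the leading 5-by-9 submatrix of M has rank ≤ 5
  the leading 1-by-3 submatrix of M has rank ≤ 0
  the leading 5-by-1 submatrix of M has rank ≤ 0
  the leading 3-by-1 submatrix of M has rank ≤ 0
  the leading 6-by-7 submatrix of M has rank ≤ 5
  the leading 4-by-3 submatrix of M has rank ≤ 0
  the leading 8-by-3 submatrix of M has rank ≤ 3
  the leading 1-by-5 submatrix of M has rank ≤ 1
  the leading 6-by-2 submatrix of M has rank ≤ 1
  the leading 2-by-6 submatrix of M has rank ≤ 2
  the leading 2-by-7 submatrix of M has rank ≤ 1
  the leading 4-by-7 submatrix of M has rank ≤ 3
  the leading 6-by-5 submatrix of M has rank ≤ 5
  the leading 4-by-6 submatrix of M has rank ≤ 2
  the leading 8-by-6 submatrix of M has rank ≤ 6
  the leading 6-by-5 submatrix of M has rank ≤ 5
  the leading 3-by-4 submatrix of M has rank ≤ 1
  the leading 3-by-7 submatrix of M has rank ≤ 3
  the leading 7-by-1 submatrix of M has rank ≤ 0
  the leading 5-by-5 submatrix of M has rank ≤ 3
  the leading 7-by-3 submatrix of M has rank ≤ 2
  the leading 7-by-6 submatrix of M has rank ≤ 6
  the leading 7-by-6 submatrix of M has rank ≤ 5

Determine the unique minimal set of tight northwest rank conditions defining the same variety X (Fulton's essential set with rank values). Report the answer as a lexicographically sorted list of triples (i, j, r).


Recovering R(i,j) via the rank-extension bound from the 28 conditions:

  R[1]: 0 0 0 1 1 1 1 1 1
  R[2]: 0 0 0 1 1 1 1 2 2
  R[3]: 0 0 0 1 1 1 2 3 3
  R[4]: 0 0 0 1 2 2 3 4 4
  R[5]: 0 1 1 2 3 3 4 5 5
  R[6]: 0 1 2 3 4 4 5 6 6
  R[7]: 0 1 2 3 4 5 6 7 7
  R[8]: 1 2 3 4 5 6 7 8 8
  R[9]: 1 2 3 4 5 6 7 8 9

reading off 1-entries of Δ²R: w = (4, 8, 7, 5, 2, 3, 6, 1, 9).

|D(w)|=20, |Ess(w)|=4:

[(2, 7, 1), (3, 6, 1), (4, 3, 0), (7, 1, 0)]


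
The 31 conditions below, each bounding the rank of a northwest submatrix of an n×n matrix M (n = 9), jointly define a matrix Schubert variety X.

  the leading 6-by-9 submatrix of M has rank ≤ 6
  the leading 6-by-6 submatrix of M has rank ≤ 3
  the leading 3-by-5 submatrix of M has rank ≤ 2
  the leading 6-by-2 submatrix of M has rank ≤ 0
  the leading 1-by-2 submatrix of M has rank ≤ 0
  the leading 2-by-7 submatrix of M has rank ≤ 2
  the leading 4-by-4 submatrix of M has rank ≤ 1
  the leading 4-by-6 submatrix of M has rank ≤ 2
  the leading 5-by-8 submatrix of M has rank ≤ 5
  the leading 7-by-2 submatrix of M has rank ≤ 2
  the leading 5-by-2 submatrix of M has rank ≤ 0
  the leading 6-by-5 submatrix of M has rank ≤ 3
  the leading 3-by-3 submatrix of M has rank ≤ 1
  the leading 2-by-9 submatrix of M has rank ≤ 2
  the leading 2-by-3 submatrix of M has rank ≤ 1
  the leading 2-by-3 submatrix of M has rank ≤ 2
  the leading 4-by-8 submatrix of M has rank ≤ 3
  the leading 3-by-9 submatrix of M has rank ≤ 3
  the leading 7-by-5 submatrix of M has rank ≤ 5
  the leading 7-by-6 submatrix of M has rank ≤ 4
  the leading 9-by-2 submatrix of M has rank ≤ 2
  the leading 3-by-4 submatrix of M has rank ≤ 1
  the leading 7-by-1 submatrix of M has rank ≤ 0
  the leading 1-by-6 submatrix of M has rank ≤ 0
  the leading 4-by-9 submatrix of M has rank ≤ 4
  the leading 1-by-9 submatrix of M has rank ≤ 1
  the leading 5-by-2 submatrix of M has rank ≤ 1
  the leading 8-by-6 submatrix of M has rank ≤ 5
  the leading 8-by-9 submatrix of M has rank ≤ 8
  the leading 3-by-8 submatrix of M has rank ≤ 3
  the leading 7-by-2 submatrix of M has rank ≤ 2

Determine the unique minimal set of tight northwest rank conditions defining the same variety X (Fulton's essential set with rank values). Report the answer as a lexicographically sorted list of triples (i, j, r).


Recovering R(i,j) via the rank-extension bound from the 31 conditions:

  row 1: 0  0  0  0  0  0  1  1  1
  row 2: 0  0  1  1  1  1  2  2  2
  row 3: 0  0  1  1  2  2  3  3  3
  row 4: 0  0  1  1  2  2  3  3  4
  row 5: 0  0  1  2  3  3  4  4  5
  row 6: 0  0  1  2  3  3  4  5  6
  row 7: 0  1  2  3  4  4  5  6  7
  row 8: 1  2  3  4  5  5  6  7  8
  row 9: 1  2  3  4  5  6  7  8  9

the unique w with this rank table is (7, 3, 5, 9, 4, 8, 2, 1, 6).

|D(w)|=22, |Ess(w)|=7:

[(1, 6, 0), (4, 4, 1), (4, 6, 2), (4, 8, 3), (6, 2, 0), (6, 6, 3), (7, 1, 0)]


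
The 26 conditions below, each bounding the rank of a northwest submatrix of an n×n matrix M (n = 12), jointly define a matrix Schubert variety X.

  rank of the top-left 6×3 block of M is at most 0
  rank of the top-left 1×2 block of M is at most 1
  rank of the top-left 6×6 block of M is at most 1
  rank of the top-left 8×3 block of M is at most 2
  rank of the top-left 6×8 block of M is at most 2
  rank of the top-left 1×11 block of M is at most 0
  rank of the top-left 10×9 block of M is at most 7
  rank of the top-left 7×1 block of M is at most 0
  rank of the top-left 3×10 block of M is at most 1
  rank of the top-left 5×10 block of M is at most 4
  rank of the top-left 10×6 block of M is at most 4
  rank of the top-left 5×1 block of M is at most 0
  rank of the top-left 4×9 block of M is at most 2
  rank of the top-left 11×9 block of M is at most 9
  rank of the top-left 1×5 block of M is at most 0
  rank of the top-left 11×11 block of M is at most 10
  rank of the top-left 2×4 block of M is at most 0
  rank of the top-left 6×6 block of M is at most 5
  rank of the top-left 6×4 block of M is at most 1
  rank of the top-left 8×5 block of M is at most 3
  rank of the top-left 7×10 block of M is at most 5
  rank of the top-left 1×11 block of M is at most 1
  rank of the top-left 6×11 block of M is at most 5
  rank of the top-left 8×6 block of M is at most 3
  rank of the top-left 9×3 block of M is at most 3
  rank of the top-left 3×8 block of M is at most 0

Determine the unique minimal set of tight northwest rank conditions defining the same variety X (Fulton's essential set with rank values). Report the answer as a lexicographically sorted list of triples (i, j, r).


Recovering R(i,j) via the rank-extension bound from the 26 conditions:

  i=1: 0  0  0  0  0  0  0  0  0  0  0  1
  i=2: 0  0  0  0  0  0  0  0  1  1  1  2
  i=3: 0  0  0  0  0  0  0  0  1  1  2  3
  i=4: 0  0  0  1  1  1  1  1  2  2  3  4
  i=5: 0  0  0  1  1  1  2  2  3  3  4  5
  i=6: 0  0  0  1  1  1  2  2  3  4  5  6
  i=7: 0  1  1  2  2  2  3  3  4  5  6  7
  i=8: 1  2  2  3  3  3  4  4  5  6  7  8
  i=9: 1  2  3  4  4  4  5  5  6  7  8  9
  i=10: 1  2  3  4  4  4  5  6  7  8  9  10
  i=11: 1  2  3  4  5  5  6  7  8  9  10  11
  i=12: 1  2  3  4  5  6  7  8  9  10  11  12

giving w = (12, 9, 11, 4, 7, 10, 2, 1, 3, 8, 5, 6) via Δ²R.

Rothe diagram D(w) (45 cells), 8 SE-corners (essential conditions):

[(1, 11, 0), (3, 8, 0), (3, 10, 1), (6, 3, 0), (6, 6, 1), (6, 8, 2), (7, 1, 0), (10, 6, 4)]


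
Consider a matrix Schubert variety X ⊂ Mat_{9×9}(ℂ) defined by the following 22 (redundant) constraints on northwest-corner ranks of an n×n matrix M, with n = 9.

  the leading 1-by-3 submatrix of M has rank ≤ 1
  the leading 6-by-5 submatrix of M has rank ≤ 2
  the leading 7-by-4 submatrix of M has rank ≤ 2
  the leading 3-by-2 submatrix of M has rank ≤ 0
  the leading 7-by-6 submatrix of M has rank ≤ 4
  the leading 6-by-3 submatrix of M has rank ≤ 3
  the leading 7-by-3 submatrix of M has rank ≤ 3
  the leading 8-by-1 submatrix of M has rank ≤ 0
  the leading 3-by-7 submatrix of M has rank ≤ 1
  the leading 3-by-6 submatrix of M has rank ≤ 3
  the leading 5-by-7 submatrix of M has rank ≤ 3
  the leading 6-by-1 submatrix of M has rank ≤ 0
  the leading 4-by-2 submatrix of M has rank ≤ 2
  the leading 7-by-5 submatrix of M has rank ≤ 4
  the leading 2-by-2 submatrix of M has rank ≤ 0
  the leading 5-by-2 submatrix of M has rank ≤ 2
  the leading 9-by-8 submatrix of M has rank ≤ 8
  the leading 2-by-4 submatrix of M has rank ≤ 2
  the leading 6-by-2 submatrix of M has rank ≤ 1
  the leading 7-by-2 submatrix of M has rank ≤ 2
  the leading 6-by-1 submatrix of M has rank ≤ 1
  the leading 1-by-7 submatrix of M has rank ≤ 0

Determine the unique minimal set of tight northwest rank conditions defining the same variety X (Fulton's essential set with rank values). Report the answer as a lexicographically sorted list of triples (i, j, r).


Recovering R(i,j) via the rank-extension bound from the 22 conditions:

  row 1: 0, 0, 0, 0, 0, 0, 0, 1, 1
  row 2: 0, 0, 1, 1, 1, 1, 1, 2, 2
  row 3: 0, 0, 1, 1, 1, 1, 1, 2, 3
  row 4: 0, 1, 2, 2, 2, 2, 2, 3, 4
  row 5: 0, 1, 2, 2, 2, 3, 3, 4, 5
  row 6: 0, 1, 2, 2, 2, 3, 4, 5, 6
  row 7: 0, 1, 2, 2, 3, 4, 5, 6, 7
  row 8: 0, 1, 2, 3, 4, 5, 6, 7, 8
  row 9: 1, 2, 3, 4, 5, 6, 7, 8, 9

reading off 1-entries of Δ²R: w = (8, 3, 9, 2, 6, 7, 5, 4, 1).

6 SE-corners of the 25-cell Rothe diagram give Ess(w):

[(1, 7, 0), (3, 2, 0), (3, 7, 1), (6, 5, 2), (7, 4, 2), (8, 1, 0)]


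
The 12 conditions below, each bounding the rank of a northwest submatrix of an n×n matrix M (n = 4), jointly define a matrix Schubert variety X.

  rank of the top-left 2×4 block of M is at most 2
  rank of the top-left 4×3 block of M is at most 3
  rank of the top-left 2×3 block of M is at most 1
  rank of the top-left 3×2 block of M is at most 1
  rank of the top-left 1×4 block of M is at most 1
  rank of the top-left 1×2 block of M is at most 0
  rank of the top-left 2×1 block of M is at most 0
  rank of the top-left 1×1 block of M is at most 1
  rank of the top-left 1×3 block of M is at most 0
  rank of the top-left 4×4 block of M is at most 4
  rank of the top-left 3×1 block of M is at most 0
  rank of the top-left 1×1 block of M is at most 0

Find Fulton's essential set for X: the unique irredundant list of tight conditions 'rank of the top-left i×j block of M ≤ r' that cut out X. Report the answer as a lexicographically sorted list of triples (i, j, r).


Computing R[i][j] = min implied NW-rank bound (n=4, 12 conditions):

  R[1]: 0  0  0  1
  R[2]: 0  1  1  2
  R[3]: 0  1  2  3
  R[4]: 1  2  3  4

so w = (4, 2, 3, 1).

|D(w)|=5, |Ess(w)|=2:

[(1, 3, 0), (3, 1, 0)]


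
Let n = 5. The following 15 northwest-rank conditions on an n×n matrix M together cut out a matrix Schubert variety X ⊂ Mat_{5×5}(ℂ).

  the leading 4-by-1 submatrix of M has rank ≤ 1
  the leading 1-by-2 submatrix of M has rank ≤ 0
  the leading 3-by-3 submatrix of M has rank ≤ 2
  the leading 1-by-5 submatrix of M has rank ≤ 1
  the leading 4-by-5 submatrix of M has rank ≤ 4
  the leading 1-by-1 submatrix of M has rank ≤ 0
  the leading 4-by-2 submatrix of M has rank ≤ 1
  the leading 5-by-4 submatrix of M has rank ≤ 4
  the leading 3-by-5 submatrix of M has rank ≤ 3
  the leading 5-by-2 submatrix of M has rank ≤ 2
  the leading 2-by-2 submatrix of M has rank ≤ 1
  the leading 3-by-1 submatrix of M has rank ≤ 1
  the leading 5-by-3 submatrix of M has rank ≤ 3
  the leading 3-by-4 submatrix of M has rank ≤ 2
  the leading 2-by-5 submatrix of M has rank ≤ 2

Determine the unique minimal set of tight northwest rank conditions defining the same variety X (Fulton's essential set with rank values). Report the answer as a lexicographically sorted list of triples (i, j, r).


Reconstructing r_w from the 15 given conditions:

  row 1: 0, 0, 1, 1, 1
  row 2: 1, 1, 2, 2, 2
  row 3: 1, 1, 2, 2, 3
  row 4: 1, 1, 2, 3, 4
  row 5: 1, 2, 3, 4, 5

so w = (3, 1, 5, 4, 2).

ℓ(w)=5; the 3 essential cells (i,j,r):

[(1, 2, 0), (3, 4, 2), (4, 2, 1)]


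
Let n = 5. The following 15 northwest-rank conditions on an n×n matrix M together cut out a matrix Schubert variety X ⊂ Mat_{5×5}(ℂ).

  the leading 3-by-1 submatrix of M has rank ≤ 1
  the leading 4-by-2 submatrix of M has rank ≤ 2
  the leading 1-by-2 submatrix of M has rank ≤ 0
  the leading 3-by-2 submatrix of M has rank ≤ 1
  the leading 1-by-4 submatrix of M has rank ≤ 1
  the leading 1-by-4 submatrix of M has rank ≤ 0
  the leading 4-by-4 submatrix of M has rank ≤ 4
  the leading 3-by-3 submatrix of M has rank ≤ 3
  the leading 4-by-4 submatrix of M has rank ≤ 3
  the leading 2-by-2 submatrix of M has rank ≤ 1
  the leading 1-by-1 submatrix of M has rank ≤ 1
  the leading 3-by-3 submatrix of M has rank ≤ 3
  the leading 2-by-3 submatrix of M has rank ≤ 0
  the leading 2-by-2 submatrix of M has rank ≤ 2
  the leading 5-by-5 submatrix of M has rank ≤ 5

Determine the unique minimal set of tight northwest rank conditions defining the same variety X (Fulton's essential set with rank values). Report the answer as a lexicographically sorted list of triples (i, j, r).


Recovering R(i,j) via the rank-extension bound from the 15 conditions:

  0 | 0 | 0 | 0 | 1
  0 | 0 | 0 | 1 | 2
  1 | 1 | 1 | 2 | 3
  1 | 2 | 2 | 3 | 4
  1 | 2 | 3 | 4 | 5

giving w = (5, 4, 1, 2, 3) via Δ²R.

Rothe diagram D(w) (7 cells), 2 SE-corners (essential conditions):

[(1, 4, 0), (2, 3, 0)]


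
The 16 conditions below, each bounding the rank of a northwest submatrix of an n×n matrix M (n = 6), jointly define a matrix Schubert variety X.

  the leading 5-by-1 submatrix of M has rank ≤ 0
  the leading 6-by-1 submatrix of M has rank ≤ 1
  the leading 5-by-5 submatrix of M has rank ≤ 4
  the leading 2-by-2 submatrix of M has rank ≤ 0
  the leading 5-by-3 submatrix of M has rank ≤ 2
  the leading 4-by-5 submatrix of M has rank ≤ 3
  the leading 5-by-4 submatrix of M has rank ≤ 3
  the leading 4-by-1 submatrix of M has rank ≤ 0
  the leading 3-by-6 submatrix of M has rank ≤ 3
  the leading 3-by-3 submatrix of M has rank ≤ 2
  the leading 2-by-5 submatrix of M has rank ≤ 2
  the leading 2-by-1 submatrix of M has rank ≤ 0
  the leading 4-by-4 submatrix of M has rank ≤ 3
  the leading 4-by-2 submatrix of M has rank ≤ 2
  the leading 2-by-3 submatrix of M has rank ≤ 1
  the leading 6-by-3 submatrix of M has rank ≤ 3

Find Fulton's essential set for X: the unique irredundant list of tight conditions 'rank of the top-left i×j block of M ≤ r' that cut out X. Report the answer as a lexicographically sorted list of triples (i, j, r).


Reconstructing r_w from the 16 given conditions:

  0 0 1 1 1 1
  0 0 1 2 2 2
  0 1 2 3 3 3
  0 1 2 3 3 4
  0 1 2 3 4 5
  1 2 3 4 5 6

the unique w with this rank table is (3, 4, 2, 6, 5, 1).

Fulton essential set (3 of the 8 Rothe cells):

[(2, 2, 0), (4, 5, 3), (5, 1, 0)]


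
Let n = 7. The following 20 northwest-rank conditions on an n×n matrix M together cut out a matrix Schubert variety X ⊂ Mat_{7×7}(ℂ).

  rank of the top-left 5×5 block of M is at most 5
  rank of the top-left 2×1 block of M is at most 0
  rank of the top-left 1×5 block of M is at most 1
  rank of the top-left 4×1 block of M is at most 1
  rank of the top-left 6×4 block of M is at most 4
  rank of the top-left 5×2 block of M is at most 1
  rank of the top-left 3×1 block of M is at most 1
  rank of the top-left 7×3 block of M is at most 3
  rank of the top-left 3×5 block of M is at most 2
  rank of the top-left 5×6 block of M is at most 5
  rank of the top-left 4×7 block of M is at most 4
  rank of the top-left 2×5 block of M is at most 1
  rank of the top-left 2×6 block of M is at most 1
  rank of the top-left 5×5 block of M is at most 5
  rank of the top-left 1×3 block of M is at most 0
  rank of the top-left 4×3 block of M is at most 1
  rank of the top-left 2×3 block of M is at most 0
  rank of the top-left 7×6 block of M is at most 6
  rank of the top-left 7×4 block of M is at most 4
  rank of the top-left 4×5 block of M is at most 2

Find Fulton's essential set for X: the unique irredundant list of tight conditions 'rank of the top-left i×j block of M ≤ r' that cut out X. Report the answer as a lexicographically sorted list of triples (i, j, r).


The tightest implied rank at each (i,j), from the 20 conditions:

  R[1]: 0 | 0 | 0 | 1 | 1 | 1 | 1
  R[2]: 0 | 0 | 0 | 1 | 1 | 1 | 2
  R[3]: 1 | 1 | 1 | 2 | 2 | 2 | 3
  R[4]: 1 | 1 | 1 | 2 | 2 | 3 | 4
  R[5]: 1 | 1 | 2 | 3 | 3 | 4 | 5
  R[6]: 1 | 2 | 3 | 4 | 4 | 5 | 6
  R[7]: 1 | 2 | 3 | 4 | 5 | 6 | 7

so w = (4, 7, 1, 6, 3, 2, 5).

Fulton essential set (5 of the 12 Rothe cells):

[(2, 3, 0), (2, 6, 1), (4, 3, 1), (4, 5, 2), (5, 2, 1)]


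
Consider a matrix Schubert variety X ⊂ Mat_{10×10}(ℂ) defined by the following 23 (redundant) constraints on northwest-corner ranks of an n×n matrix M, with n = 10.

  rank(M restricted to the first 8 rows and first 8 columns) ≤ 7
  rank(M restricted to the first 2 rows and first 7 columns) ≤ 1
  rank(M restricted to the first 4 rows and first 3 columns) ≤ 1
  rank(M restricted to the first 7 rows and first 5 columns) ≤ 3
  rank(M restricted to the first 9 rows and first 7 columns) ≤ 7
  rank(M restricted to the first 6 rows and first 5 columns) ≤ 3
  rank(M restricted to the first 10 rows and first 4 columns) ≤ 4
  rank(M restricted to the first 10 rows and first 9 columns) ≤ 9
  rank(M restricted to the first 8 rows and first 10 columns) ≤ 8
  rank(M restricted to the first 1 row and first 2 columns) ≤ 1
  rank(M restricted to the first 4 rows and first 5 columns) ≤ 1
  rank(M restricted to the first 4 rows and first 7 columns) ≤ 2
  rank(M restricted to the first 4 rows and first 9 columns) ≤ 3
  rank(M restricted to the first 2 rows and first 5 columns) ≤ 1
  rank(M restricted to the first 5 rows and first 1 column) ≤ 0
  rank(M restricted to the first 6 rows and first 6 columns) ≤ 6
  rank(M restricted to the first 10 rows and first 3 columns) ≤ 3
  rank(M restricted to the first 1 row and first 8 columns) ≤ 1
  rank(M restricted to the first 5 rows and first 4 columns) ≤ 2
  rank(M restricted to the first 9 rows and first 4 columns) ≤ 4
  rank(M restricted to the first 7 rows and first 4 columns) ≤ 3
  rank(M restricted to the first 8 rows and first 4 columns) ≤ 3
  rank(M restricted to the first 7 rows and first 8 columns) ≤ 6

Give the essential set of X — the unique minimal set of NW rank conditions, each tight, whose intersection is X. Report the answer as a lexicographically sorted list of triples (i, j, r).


Propagating the 23 rank bounds to every northwest block:

  R[1]: 0 1 1 1 1 1 1 1 1 1
  R[2]: 0 1 1 1 1 1 1 2 2 2
  R[3]: 0 1 1 1 1 2 2 3 3 3
  R[4]: 0 1 1 1 1 2 2 3 3 4
  R[5]: 0 1 2 2 2 3 3 4 4 5
  R[6]: 1 2 3 3 3 4 4 5 5 6
  R[7]: 1 2 3 3 3 4 5 6 6 7
  R[8]: 1 2 3 3 4 5 6 7 7 8
  R[9]: 1 2 3 4 5 6 7 8 8 9
  R[10]: 1 2 3 4 5 6 7 8 9 10

the unique w with this rank table is (2, 8, 6, 10, 3, 1, 7, 5, 4, 9).

D(w) has 21 cells with 7 SE-corners; essential set:

[(2, 7, 1), (4, 5, 1), (4, 7, 2), (4, 9, 3), (5, 1, 0), (7, 5, 3), (8, 4, 3)]


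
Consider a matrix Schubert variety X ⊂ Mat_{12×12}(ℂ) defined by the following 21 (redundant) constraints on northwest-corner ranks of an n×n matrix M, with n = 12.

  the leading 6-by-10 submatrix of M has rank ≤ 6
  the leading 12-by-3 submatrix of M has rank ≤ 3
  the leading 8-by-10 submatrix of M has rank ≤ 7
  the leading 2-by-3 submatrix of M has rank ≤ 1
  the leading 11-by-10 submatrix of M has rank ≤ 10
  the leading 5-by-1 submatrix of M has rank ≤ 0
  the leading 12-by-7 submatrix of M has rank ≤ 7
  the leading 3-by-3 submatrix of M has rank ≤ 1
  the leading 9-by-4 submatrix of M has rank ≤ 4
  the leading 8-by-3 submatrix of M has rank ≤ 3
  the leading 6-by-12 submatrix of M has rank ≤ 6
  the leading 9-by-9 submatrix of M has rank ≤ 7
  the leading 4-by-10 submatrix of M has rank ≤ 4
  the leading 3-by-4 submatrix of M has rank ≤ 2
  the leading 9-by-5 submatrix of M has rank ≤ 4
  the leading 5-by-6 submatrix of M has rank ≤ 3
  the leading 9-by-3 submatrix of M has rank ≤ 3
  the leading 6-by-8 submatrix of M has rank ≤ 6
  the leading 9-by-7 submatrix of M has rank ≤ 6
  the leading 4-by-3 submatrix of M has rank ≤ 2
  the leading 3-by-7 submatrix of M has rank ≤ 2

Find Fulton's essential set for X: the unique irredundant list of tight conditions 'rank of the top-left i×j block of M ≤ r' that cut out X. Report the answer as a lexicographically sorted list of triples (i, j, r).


Rank table r_w(12×12) implied by the 21 constraints:

  R[1]: 0 1 1 1 1 1 1 1 1 1 1 1
  R[2]: 0 1 1 2 2 2 2 2 2 2 2 2
  R[3]: 0 1 1 2 2 2 2 3 3 3 3 3
  R[4]: 0 1 2 3 3 3 3 4 4 4 4 4
  R[5]: 0 1 2 3 3 3 4 5 5 5 5 5
  R[6]: 1 2 3 4 4 4 5 6 6 6 6 6
  R[7]: 1 2 3 4 4 5 6 7 7 7 7 7
  R[8]: 1 2 3 4 4 5 6 7 7 7 8 8
  R[9]: 1 2 3 4 4 5 6 7 7 8 9 9
  R[10]: 1 2 3 4 5 6 7 8 8 9 10 10
  R[11]: 1 2 3 4 5 6 7 8 9 10 11 11
  R[12]: 1 2 3 4 5 6 7 8 9 10 11 12

second differences of R give the permutation w = (2, 4, 8, 3, 7, 1, 6, 11, 10, 5, 9, 12).

Fulton essential set (7 of the 18 Rothe cells):

[(3, 3, 1), (3, 7, 2), (5, 1, 0), (5, 6, 3), (8, 10, 7), (9, 5, 4), (9, 9, 7)]


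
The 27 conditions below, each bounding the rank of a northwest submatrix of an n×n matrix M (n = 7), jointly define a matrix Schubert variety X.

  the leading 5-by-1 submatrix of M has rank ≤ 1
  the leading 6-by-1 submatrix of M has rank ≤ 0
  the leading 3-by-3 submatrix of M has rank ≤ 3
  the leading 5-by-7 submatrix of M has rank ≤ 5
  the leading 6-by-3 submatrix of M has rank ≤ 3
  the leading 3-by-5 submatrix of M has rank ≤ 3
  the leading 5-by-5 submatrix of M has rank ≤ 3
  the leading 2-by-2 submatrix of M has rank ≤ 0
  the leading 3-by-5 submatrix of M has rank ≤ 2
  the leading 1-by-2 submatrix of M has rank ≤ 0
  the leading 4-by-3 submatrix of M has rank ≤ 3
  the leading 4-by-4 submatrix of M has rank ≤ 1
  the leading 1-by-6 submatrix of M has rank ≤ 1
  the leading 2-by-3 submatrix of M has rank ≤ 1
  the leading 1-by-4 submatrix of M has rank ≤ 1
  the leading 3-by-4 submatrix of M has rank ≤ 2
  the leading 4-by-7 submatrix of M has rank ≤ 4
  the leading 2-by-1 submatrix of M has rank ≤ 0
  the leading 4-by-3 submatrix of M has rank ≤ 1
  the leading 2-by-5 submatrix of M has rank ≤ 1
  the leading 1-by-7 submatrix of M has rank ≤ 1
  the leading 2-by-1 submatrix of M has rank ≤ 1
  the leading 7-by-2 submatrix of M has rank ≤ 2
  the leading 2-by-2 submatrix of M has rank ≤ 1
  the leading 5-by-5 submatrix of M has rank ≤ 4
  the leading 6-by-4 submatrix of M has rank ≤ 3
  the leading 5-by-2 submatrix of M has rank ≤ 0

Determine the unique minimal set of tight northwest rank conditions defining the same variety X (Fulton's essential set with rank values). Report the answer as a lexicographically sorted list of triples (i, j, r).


Computing R[i][j] = min implied NW-rank bound (n=7, 27 conditions):

  row 1: 0  0  1  1  1  1  1
  row 2: 0  0  1  1  1  2  2
  row 3: 0  0  1  1  2  3  3
  row 4: 0  0  1  1  2  3  4
  row 5: 0  0  1  2  3  4  5
  row 6: 0  1  2  3  4  5  6
  row 7: 1  2  3  4  5  6  7

hence w(1..7) = (3, 6, 5, 7, 4, 2, 1).

Rothe diagram D(w) (15 cells), 4 SE-corners (essential conditions):

[(2, 5, 1), (4, 4, 1), (5, 2, 0), (6, 1, 0)]


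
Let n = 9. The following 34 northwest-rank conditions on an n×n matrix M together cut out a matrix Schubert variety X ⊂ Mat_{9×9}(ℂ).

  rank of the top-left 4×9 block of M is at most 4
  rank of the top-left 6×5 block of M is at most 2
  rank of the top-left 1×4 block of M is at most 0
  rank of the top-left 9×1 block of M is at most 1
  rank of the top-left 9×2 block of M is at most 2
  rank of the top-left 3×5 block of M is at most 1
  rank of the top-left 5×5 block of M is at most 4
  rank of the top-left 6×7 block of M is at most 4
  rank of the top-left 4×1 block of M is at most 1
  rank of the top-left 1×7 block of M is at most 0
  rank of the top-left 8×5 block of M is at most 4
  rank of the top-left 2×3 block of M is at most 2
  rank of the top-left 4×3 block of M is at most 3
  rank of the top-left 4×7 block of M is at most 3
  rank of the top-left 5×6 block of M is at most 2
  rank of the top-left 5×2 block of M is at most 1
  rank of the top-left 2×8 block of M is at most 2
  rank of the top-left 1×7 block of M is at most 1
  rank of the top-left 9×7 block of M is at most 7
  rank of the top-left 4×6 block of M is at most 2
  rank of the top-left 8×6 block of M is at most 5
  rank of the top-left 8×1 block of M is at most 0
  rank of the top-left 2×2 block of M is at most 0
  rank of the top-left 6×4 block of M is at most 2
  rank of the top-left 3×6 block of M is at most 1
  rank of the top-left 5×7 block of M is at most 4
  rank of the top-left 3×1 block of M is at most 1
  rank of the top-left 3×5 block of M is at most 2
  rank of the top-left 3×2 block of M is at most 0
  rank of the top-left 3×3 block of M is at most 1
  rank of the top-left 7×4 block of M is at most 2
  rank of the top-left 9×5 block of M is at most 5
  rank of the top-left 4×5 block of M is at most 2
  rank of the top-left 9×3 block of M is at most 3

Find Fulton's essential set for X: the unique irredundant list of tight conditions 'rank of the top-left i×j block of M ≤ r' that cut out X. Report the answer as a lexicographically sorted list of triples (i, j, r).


Rank table r_w(9×9) implied by the 34 constraints:

  row 1: 0 0 0 0 0 0 0 1 1
  row 2: 0 0 1 1 1 1 1 2 2
  row 3: 0 0 1 1 1 1 2 3 3
  row 4: 0 1 2 2 2 2 3 4 4
  row 5: 0 1 2 2 2 2 3 4 5
  row 6: 0 1 2 2 2 3 4 5 6
  row 7: 0 1 2 2 3 4 5 6 7
  row 8: 0 1 2 3 4 5 6 7 8
  row 9: 1 2 3 4 5 6 7 8 9

the unique w with this rank table is (8, 3, 7, 2, 9, 6, 5, 4, 1).

7 SE-corners of the 25-cell Rothe diagram give Ess(w):

[(1, 7, 0), (3, 2, 0), (3, 6, 1), (5, 6, 2), (6, 5, 2), (7, 4, 2), (8, 1, 0)]
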